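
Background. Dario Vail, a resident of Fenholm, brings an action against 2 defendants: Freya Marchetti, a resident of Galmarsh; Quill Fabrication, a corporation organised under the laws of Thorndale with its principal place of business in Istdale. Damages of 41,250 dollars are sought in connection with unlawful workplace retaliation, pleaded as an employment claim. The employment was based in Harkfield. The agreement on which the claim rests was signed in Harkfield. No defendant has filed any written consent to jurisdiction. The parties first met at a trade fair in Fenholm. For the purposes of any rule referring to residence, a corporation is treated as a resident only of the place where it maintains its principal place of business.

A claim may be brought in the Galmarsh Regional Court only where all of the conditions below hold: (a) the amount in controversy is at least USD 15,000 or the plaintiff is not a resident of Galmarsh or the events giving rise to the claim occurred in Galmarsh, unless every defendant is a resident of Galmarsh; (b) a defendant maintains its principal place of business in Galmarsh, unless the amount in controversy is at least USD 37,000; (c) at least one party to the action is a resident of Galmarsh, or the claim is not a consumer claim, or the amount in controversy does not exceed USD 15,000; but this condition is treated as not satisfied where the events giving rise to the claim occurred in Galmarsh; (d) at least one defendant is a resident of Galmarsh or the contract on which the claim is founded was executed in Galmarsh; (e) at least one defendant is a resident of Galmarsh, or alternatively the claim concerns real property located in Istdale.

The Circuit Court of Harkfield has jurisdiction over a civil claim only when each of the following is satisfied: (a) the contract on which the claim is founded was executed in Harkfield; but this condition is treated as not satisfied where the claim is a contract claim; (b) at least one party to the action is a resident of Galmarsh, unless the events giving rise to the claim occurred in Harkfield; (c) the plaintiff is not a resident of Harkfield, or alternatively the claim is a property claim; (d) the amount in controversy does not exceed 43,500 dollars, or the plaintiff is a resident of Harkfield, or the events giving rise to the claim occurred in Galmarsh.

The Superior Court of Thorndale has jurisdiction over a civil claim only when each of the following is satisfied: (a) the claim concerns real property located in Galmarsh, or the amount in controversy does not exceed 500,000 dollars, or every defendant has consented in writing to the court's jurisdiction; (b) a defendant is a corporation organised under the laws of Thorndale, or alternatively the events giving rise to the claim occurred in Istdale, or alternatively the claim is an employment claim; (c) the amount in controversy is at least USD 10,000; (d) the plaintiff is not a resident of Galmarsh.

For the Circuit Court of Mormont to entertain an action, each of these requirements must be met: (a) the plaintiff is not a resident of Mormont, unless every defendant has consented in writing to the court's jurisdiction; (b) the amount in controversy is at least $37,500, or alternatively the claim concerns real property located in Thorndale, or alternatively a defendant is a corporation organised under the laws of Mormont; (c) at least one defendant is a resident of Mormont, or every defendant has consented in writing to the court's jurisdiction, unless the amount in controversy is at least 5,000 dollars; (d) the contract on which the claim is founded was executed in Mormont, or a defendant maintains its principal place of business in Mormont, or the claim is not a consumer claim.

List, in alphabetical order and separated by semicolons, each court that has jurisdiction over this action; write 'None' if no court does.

The Galmarsh Regional Court:
  (a) The amount in controversy is USD 41,250, which meets the 15,000 dollars floor — that alternative is enough. Met.
  (b) The corporate defendant(s) have their principal place of business in Istdale, not Galmarsh. The proviso rescues it, though: the amount in controversy is 41,250 dollars, which meets the USD 37,000 floor. Satisfied.
  (c) Freya Marchetti resides in Galmarsh — that alternative is enough. The exception is not triggered, since the operative events occurred in Harkfield, not Galmarsh. Satisfied.
  (d) Freya Marchetti resides in Galmarsh — that alternative is enough. Met.
  (e) Freya Marchetti resides in Galmarsh, so one alternative holds. Satisfied.
  → Every requirement is satisfied — jurisdiction.
The Circuit Court of Harkfield:
  (a) The contract was executed in Harkfield. The exception is not triggered, since the claim is an employment claim, not a contract claim. Met.
  (b) Freya Marchetti resides in Galmarsh. Condition met.
  (c) The plaintiff resides in Fenholm, which is not Harkfield — that alternative is enough. Satisfied.
  (d) The amount in controversy is USD 41,250, within the $43,500 ceiling, so this disjunct is met. Met.
  → The court has jurisdiction.
The Superior Court of Thorndale:
  (a) The amount in controversy is $41,250, within the $500,000 ceiling, so one alternative holds. Condition met.
  (b) Quill Fabrication is organised under the laws of Thorndale, which satisfies one of the alternatives. Met.
  (c) The amount in controversy is 41,250 dollars, which meets the USD 10,000 floor. Condition met.
  (d) The plaintiff resides in Fenholm, which is not Galmarsh. Satisfied.
  → The court has jurisdiction.
The Circuit Court of Mormont:
  (a) The plaintiff resides in Fenholm, which is not Mormont. Satisfied.
  (b) The amount in controversy is $41,250, which meets the 37,500 dollars floor, so this disjunct is met. Satisfied.
  (c) No defendant resides in Mormont (they reside in Galmarsh, Istdale); no such written consent has been filed — no alternative holds. The proviso rescues it, though: the amount in controversy is USD 41,250, which meets the USD 5,000 floor. Condition met.
  (d) The claim is an employment claim, not a consumer claim — that alternative is enough. Satisfied.
  → The court has jurisdiction.

the Circuit Court of Harkfield; the Circuit Court of Mormont; the Galmarsh Regional Court; the Superior Court of Thorndale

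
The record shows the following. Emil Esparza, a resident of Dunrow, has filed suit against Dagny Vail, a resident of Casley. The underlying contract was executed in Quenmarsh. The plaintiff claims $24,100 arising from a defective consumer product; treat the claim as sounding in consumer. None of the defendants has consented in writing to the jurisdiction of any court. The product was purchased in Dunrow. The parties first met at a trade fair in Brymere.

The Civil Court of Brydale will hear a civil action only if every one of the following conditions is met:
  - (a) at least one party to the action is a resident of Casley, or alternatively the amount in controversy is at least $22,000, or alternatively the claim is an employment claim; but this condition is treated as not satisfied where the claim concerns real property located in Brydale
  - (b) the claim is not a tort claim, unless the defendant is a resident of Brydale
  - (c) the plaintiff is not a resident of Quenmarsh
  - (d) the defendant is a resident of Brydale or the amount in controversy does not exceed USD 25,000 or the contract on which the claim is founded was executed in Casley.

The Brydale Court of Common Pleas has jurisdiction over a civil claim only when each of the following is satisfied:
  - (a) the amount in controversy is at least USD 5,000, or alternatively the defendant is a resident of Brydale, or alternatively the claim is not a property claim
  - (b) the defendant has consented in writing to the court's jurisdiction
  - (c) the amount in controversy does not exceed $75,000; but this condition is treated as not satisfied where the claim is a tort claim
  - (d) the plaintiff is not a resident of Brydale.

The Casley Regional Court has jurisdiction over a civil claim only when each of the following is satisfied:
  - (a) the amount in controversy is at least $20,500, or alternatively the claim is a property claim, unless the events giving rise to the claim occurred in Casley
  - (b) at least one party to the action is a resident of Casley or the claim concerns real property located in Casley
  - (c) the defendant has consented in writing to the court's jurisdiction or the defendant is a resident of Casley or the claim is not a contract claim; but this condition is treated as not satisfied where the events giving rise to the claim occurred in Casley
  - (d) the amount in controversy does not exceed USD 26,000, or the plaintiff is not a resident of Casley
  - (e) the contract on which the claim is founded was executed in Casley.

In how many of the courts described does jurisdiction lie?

1

The Civil Court of Brydale:
  (a) Dagny Vail resides in Casley, which satisfies one of the alternatives. The exception is not triggered, since the claim does not concern real property. Condition met.
  (b) The claim is a consumer claim, not a tort claim. Met.
  (c) The plaintiff resides in Dunrow, which is not Quenmarsh. Satisfied.
  (d) The amount in controversy is $24,100, within the $25,000 ceiling — that alternative is enough. Met.
  → The court has jurisdiction.
The Brydale Court of Common Pleas:
  (a) The amount in controversy is USD 24,100, which meets the $5,000 floor, so this disjunct is met. Satisfied.
  (b) No such written consent has been filed. Condition not met.
  (c) The amount in controversy is USD 24,100, within the 75,000 dollars ceiling. The carve-out does not apply: the claim is a consumer claim, not a tort claim. Met.
  (d) The plaintiff resides in Dunrow, which is not Brydale. Condition met.
  → The court lacks jurisdiction.
The Casley Regional Court:
  (a) The amount in controversy is USD 24,100, which meets the USD 20,500 floor, which satisfies one of the alternatives. Satisfied.
  (b) Dagny Vail resides in Casley — that alternative is enough. Met.
  (c) The defendant resides in Casley, so this disjunct is met. And the carve-out is inapplicable — the operative events occurred in Dunrow, not Casley. Condition met.
  (d) The amount in controversy is USD 24,100, within the 26,000 dollars ceiling, which satisfies one of the alternatives. Met.
  (e) The contract was executed in Quenmarsh, not Casley. Not met.
  → No jurisdiction.
Courts with jurisdiction: the Civil Court of Brydale — 1 in total.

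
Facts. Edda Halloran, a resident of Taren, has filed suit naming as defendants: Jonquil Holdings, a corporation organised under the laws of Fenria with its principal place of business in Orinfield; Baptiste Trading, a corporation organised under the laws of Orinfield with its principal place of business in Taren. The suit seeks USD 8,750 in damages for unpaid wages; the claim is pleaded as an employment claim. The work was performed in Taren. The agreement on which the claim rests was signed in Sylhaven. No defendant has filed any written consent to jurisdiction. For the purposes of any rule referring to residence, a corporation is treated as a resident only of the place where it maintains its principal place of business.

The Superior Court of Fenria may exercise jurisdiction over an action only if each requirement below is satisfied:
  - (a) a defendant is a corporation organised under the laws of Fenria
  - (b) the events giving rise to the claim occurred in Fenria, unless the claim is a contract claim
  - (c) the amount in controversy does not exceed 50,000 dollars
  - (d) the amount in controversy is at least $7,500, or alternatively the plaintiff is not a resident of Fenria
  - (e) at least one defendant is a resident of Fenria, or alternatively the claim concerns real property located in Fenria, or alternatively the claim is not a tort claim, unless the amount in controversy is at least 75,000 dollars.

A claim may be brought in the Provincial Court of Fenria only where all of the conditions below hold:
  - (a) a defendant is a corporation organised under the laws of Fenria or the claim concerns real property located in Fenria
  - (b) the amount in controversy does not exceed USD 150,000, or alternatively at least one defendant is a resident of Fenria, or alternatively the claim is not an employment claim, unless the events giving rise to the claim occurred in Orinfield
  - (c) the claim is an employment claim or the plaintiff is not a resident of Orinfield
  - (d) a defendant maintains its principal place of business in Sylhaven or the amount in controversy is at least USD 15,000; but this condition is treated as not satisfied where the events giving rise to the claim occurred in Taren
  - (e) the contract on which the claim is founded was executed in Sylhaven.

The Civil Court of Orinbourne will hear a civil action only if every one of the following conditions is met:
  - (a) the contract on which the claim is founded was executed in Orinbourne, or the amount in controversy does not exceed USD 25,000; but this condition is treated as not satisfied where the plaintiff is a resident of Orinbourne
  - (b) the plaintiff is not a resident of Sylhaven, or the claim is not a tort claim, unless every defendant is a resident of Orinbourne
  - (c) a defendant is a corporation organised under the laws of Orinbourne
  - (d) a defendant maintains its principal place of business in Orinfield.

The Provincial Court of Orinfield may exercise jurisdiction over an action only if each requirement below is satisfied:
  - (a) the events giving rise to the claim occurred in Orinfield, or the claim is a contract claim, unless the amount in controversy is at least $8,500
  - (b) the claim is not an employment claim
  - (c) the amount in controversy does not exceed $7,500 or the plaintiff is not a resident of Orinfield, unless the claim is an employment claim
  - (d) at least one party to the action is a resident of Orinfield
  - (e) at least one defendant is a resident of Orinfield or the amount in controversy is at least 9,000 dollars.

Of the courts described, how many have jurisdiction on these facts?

0

The Superior Court of Fenria:
  (a) Jonquil Holdings is organised under the laws of Fenria. Met.
  (b) The operative events occurred in Taren, not Fenria. The proviso offers no rescue either, since the claim is an employment claim, not a contract claim. Condition not met.
  (c) The amount in controversy is USD 8,750, within the $50,000 ceiling. Satisfied.
  (d) The amount in controversy is $8,750, which meets the $7,500 floor, so one alternative holds. Satisfied.
  (e) The claim is an employment claim, not a tort claim — that alternative is enough. Condition met.
  → Not every requirement is met — no jurisdiction.
The Provincial Court of Fenria:
  (a) Jonquil Holdings is organised under the laws of Fenria — that alternative is enough. Met.
  (b) The amount in controversy is USD 8,750, within the USD 150,000 ceiling, which satisfies one of the alternatives. Satisfied.
  (c) The claim is an employment claim, so one alternative holds. Condition met.
  (d) The corporate defendant(s) have their principal place of business in Orinfield, Taren, not Sylhaven; the amount in controversy is $8,750, below the $15,000 floor — no alternative holds. Condition not met.
  (e) The contract was executed in Sylhaven. Met.
  → At least one condition fails; no jurisdiction.
The Civil Court of Orinbourne:
  (a) The amount in controversy is $8,750, within the 25,000 dollars ceiling, so this disjunct is met. And the carve-out is inapplicable — the plaintiff resides in Taren, not Orinbourne. Satisfied.
  (b) The plaintiff resides in Taren, which is not Sylhaven, so one alternative holds. Condition met.
  (c) The corporate defendant(s) are organised in Fenria, Orinfield, not Orinbourne. Condition not met.
  (d) Jonquil Holdings has its principal place of business in Orinfield. Met.
  → Not every requirement is met — no jurisdiction.
The Provincial Court of Orinfield:
  (a) The operative events occurred in Taren, not Orinfield; the claim is an employment claim, not a contract claim — none of the alternatives is met. However, the amount in controversy is $8,750, which meets the $8,500 floor, so the 'unless' proviso supplies this condition. Condition met.
  (b) The claim is an employment claim. Fails.
  (c) The plaintiff resides in Taren, which is not Orinfield, which satisfies one of the alternatives. Satisfied.
  (d) Jonquil Holdings resides in Orinfield. Satisfied.
  (e) Jonquil Holdings resides in Orinfield — that alternative is enough. Met.
  → At least one condition fails; no jurisdiction.
No court satisfies all of its conditions.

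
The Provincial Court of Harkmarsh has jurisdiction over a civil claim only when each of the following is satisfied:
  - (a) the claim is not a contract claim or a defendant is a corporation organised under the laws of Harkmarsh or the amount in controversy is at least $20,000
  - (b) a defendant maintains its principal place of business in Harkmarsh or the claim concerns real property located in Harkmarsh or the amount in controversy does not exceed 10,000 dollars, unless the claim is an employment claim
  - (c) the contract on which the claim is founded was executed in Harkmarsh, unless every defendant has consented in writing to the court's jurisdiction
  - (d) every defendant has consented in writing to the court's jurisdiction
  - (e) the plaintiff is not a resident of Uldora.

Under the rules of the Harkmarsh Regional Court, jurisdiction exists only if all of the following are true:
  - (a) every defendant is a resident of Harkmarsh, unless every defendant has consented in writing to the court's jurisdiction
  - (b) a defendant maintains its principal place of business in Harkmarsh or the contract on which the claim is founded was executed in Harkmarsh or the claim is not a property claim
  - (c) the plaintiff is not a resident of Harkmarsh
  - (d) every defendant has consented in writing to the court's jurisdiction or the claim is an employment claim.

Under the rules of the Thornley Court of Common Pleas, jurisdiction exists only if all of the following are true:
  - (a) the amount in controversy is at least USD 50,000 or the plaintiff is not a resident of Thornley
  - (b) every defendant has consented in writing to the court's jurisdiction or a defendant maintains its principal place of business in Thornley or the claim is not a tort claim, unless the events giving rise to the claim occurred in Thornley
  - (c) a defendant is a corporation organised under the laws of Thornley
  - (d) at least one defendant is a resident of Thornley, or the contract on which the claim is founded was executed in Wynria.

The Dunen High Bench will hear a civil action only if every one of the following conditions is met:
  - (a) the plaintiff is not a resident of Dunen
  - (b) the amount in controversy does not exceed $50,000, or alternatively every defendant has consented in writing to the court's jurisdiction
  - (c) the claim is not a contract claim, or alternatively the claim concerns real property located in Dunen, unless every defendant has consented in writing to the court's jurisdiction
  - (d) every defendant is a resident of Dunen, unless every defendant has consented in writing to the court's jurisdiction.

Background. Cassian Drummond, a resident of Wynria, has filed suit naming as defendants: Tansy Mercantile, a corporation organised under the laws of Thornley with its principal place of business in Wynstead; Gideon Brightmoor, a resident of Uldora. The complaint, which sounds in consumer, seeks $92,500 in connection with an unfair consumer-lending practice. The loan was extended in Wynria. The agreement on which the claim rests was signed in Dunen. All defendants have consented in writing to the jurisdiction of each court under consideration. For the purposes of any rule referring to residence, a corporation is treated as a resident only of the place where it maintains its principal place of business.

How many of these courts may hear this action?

2

The Provincial Court of Harkmarsh:
  (a) The claim is a consumer claim, not a contract claim, so this disjunct is met. Satisfied.
  (b) The corporate defendant(s) have their principal place of business in Wynstead, not Harkmarsh; the claim does not concern real property; the amount in controversy is USD 92,500, above the 10,000 dollars ceiling — none of the alternatives is met. The proviso offers no rescue either, since the claim is a consumer claim, not an employment claim. Condition not met.
  (c) The contract was executed in Dunen, not Harkmarsh. But every defendant has filed written consent, and the 'unless' clause therefore excuses the requirement. Condition met.
  (d) Every defendant has filed written consent. Satisfied.
  (e) The plaintiff resides in Wynria, which is not Uldora. Condition met.
  → Not every requirement is met — no jurisdiction.
The Harkmarsh Regional Court:
  (a) The defendants reside as follows — Tansy Mercantile in Wynstead, Gideon Brightmoor in Uldora — not all in Harkmarsh. But every defendant has filed written consent, and the 'unless' clause therefore excuses the requirement. Satisfied.
  (b) The claim is a consumer claim, not a property claim, so one alternative holds. Satisfied.
  (c) The plaintiff resides in Wynria, which is not Harkmarsh. Satisfied.
  (d) Every defendant has filed written consent, so one alternative holds. Met.
  → Every requirement is satisfied — jurisdiction.
The Thornley Court of Common Pleas:
  (a) The amount in controversy is $92,500, which meets the USD 50,000 floor, so this disjunct is met. Met.
  (b) Every defendant has filed written consent, so one alternative holds. Satisfied.
  (c) Tansy Mercantile is organised under the laws of Thornley. Satisfied.
  (d) No defendant resides in Thornley (they reside in Wynstead, Uldora); the contract was executed in Dunen, not Wynria — none of the alternatives is met. Not satisfied.
  → At least one condition fails; no jurisdiction.
The Dunen High Bench:
  (a) The plaintiff resides in Wynria, which is not Dunen. Satisfied.
  (b) Every defendant has filed written consent, so this disjunct is met. Satisfied.
  (c) The claim is a consumer claim, not a contract claim, so this disjunct is met. Met.
  (d) The defendants reside as follows — Tansy Mercantile in Wynstead, Gideon Brightmoor in Uldora — not all in Dunen. However, every defendant has filed written consent, so the 'unless' proviso supplies this condition. Satisfied.
  → All conditions met; jurisdiction exists.
Courts with jurisdiction: the Harkmarsh Regional Court, the Dunen High Bench — 2 in total.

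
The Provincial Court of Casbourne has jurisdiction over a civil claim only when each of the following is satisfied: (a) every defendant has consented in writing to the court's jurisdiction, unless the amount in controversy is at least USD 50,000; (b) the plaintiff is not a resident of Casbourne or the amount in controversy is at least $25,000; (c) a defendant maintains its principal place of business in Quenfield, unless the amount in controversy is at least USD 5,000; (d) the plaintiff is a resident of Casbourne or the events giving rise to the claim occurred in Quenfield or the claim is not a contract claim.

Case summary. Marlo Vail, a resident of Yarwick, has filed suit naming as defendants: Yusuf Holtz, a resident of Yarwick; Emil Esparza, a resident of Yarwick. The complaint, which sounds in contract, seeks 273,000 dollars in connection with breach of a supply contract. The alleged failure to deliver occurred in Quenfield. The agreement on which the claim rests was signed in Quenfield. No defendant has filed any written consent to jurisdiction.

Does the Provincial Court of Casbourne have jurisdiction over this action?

Yes

The Provincial Court of Casbourne:
  (a) No such written consent has been filed. But the amount in controversy is USD 273,000, which meets the 50,000 dollars floor, and the 'unless' clause therefore excuses the requirement. Satisfied.
  (b) The plaintiff resides in Yarwick, which is not Casbourne, which satisfies one of the alternatives. Met.
  (c) No defendant is a corporation. However, the amount in controversy is USD 273,000, which meets the $5,000 floor, so the 'unless' proviso supplies this condition. Satisfied.
  (d) The operative events occurred in Quenfield, so one alternative holds. Satisfied.
  → Jurisdiction lies.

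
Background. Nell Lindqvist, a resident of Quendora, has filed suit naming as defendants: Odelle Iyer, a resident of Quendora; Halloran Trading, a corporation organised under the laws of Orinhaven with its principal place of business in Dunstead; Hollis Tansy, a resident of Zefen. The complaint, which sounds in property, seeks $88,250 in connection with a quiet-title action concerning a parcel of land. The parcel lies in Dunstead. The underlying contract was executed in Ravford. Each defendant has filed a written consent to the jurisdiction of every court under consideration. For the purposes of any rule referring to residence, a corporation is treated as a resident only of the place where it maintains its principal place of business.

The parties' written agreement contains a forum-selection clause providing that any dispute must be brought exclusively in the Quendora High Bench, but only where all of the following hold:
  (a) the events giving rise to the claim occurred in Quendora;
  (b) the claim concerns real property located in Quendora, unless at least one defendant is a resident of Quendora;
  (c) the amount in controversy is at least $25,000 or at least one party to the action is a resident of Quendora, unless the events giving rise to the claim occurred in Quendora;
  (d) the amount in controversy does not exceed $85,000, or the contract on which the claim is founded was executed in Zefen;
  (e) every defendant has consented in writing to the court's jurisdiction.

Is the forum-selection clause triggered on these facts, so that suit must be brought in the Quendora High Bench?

The Quendora High Bench:
  (a) The operative events occurred in Dunstead, not Quendora. Fails.
  (b) The property lies in Dunstead, not Quendora. But Odelle Iyer resides in Quendora, and the 'unless' clause therefore excuses the requirement. Met.
  (c) The amount in controversy is USD 88,250, which meets the USD 25,000 floor, which satisfies one of the alternatives. Met.
  (d) The amount in controversy is USD 88,250, above the USD 85,000 ceiling; the contract was executed in Ravford, not Zefen — every alternative fails. Fails.
  (e) Every defendant has filed written consent. Satisfied.
  → The clause does not apply.

No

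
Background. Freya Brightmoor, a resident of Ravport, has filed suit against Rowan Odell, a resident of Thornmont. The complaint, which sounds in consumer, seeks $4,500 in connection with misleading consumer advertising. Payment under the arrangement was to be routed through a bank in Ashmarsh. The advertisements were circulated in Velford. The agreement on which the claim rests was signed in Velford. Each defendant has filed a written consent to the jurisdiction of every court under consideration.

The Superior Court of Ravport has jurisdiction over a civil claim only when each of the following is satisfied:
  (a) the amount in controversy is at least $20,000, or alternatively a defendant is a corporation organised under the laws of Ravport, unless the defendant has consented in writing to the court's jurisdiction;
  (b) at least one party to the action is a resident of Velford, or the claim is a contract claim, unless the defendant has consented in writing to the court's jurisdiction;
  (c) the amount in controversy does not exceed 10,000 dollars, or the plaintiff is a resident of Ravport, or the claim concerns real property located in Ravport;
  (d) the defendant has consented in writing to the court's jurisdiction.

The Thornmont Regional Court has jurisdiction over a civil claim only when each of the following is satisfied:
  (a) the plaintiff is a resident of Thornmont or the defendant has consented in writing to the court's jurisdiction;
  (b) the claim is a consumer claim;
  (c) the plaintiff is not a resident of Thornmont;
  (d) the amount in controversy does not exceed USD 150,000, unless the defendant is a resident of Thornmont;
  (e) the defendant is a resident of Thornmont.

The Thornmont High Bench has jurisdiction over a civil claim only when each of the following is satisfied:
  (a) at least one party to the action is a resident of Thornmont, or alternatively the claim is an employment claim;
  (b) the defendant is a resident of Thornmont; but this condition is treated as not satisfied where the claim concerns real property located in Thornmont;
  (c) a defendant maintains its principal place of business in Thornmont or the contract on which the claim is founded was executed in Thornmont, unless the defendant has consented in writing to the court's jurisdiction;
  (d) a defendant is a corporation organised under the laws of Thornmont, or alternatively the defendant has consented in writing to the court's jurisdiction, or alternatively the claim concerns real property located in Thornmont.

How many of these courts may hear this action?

3

The Superior Court of Ravport:
  (a) The amount in controversy is 4,500 dollars, below the $20,000 floor; no defendant is a corporation — every alternative fails. But every defendant has filed written consent, and the 'unless' clause therefore excuses the requirement. Met.
  (b) No party resides in Velford; the claim is a consumer claim, not a contract claim — none of the alternatives is met. But every defendant has filed written consent, and the 'unless' clause therefore excuses the requirement. Condition met.
  (c) The amount in controversy is 4,500 dollars, within the $10,000 ceiling — that alternative is enough. Condition met.
  (d) Every defendant has filed written consent. Met.
  → The court has jurisdiction.
The Thornmont Regional Court:
  (a) Every defendant has filed written consent — that alternative is enough. Satisfied.
  (b) The claim is a consumer claim. Met.
  (c) The plaintiff resides in Ravport, which is not Thornmont. Met.
  (d) The amount in controversy is USD 4,500, within the USD 150,000 ceiling. Met.
  (e) The defendant resides in Thornmont. Condition met.
  → The court has jurisdiction.
The Thornmont High Bench:
  (a) Rowan Odell resides in Thornmont, so this disjunct is met. Satisfied.
  (b) The defendant resides in Thornmont. The carve-out does not apply: the claim does not concern real property. Condition met.
  (c) No defendant is a corporation; the contract was executed in Velford, not Thornmont — every alternative fails. However, every defendant has filed written consent, so the 'unless' proviso supplies this condition. Satisfied.
  (d) Every defendant has filed written consent, so this disjunct is met. Satisfied.
  → Jurisdiction lies.
Courts with jurisdiction: the Superior Court of Ravport, the Thornmont Regional Court, the Thornmont High Bench — 3 in total.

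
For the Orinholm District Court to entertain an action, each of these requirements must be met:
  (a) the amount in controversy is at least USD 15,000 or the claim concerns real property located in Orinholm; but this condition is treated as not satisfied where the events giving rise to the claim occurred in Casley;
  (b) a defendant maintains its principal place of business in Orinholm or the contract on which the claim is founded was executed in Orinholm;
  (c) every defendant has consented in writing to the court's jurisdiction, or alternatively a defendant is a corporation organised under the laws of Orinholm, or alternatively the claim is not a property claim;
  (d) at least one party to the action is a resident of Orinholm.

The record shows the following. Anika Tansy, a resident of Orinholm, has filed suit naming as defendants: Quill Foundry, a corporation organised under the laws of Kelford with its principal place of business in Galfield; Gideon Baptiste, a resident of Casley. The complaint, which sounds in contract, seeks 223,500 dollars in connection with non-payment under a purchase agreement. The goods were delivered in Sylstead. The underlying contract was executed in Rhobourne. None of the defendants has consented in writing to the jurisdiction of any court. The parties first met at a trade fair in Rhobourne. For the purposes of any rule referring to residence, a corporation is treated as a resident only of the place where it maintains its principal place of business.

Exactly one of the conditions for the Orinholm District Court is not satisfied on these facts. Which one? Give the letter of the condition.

(b)

The Orinholm District Court:
  (a) The amount in controversy is USD 223,500, which meets the 15,000 dollars floor, which satisfies one of the alternatives. The exception is not triggered, since the operative events occurred in Sylstead, not Casley. Condition met.
  (b) The corporate defendant(s) have their principal place of business in Galfield, not Orinholm; the contract was executed in Rhobourne, not Orinholm — no alternative holds. Not satisfied.
  (c) The claim is a contract claim, not a property claim, which satisfies one of the alternatives. Condition met.
  (d) Anika Tansy resides in Orinholm. Condition met.
Only condition (b) fails.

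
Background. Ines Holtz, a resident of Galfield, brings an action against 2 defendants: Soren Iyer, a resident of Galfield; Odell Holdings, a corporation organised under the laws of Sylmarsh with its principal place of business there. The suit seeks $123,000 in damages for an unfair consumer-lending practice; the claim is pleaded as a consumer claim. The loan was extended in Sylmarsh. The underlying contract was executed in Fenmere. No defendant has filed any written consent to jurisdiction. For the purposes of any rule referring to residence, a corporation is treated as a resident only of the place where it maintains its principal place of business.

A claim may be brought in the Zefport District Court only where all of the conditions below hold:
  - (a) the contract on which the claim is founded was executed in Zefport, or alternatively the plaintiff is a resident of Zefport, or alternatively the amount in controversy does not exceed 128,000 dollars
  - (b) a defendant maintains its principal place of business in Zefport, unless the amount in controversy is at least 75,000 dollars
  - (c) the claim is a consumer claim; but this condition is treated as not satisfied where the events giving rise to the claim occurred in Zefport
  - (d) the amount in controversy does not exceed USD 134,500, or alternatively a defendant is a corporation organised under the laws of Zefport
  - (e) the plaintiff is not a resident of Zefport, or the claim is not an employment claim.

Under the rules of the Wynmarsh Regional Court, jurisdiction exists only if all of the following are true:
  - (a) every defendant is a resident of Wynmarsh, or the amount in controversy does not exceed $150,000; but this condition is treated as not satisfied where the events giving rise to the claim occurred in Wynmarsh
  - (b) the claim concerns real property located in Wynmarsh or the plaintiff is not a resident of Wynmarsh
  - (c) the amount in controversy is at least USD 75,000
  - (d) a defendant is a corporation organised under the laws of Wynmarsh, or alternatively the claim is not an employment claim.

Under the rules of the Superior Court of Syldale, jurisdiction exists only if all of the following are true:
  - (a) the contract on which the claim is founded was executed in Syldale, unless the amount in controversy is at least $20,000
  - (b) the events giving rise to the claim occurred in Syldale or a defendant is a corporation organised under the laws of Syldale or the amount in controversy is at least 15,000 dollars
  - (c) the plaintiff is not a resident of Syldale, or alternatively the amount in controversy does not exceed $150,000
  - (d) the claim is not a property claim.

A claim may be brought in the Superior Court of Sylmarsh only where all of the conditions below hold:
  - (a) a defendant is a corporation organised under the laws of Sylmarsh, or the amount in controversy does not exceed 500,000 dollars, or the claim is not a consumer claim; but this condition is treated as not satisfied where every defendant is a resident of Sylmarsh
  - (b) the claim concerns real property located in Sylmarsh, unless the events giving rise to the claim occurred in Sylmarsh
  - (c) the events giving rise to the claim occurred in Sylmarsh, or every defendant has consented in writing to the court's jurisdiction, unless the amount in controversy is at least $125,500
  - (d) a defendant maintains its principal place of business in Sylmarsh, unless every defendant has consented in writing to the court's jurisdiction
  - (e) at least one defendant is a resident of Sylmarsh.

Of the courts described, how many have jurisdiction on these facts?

The Zefport District Court:
  (a) The amount in controversy is $123,000, within the USD 128,000 ceiling — that alternative is enough. Met.
  (b) The corporate defendant(s) have their principal place of business in Sylmarsh, not Zefport. But the amount in controversy is 123,000 dollars, which meets the $75,000 floor, and the 'unless' clause therefore excuses the requirement. Satisfied.
  (c) The claim is a consumer claim. And the carve-out is inapplicable — the operative events occurred in Sylmarsh, not Zefport. Condition met.
  (d) The amount in controversy is 123,000 dollars, within the $134,500 ceiling, so one alternative holds. Met.
  (e) The plaintiff resides in Galfield, which is not Zefport, which satisfies one of the alternatives. Met.
  → Every requirement is satisfied — jurisdiction.
The Wynmarsh Regional Court:
  (a) The amount in controversy is $123,000, within the $150,000 ceiling, so this disjunct is met. The exception is not triggered, since the operative events occurred in Sylmarsh, not Wynmarsh. Met.
  (b) The plaintiff resides in Galfield, which is not Wynmarsh, which satisfies one of the alternatives. Satisfied.
  (c) The amount in controversy is USD 123,000, which meets the USD 75,000 floor. Satisfied.
  (d) The claim is a consumer claim, not an employment claim, which satisfies one of the alternatives. Satisfied.
  → Every requirement is satisfied — jurisdiction.
The Superior Court of Syldale:
  (a) The contract was executed in Fenmere, not Syldale. The proviso rescues it, though: the amount in controversy is 123,000 dollars, which meets the $20,000 floor. Condition met.
  (b) The amount in controversy is USD 123,000, which meets the $15,000 floor — that alternative is enough. Condition met.
  (c) The plaintiff resides in Galfield, which is not Syldale, so this disjunct is met. Met.
  (d) The claim is a consumer claim, not a property claim. Condition met.
  → All conditions met; jurisdiction exists.
The Superior Court of Sylmarsh:
  (a) Odell Holdings is organised under the laws of Sylmarsh, so one alternative holds. The carve-out does not apply: the defendants reside as follows — Soren Iyer in Galfield, Odell Holdings in Sylmarsh — not all in Sylmarsh. Satisfied.
  (b) The claim does not concern real property. However, the operative events occurred in Sylmarsh, so the 'unless' proviso supplies this condition. Condition met.
  (c) The operative events occurred in Sylmarsh, which satisfies one of the alternatives. Condition met.
  (d) Odell Holdings has its principal place of business in Sylmarsh. Satisfied.
  (e) Odell Holdings resides in Sylmarsh. Satisfied.
  → Jurisdiction lies.
Courts with jurisdiction: the Zefport District Court, the Wynmarsh Regional Court, the Superior Court of Syldale, the Superior Court of Sylmarsh — 4 in total.

4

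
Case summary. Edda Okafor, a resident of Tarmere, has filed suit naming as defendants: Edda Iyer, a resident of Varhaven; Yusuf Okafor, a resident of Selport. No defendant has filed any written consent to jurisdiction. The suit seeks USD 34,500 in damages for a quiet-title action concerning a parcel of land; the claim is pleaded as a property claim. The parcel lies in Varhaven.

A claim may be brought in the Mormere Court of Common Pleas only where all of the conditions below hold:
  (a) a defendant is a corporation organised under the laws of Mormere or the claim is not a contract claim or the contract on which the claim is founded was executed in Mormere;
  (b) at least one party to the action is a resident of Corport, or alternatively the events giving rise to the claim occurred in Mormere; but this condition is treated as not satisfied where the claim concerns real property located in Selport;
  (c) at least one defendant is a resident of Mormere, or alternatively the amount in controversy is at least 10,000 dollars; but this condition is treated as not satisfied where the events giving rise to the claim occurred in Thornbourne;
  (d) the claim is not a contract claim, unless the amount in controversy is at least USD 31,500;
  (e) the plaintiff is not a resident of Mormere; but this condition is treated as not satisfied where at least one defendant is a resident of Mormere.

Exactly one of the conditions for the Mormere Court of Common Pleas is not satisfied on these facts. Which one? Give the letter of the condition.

(b)

The Mormere Court of Common Pleas:
  (a) The claim is a property claim, not a contract claim, which satisfies one of the alternatives. Satisfied.
  (b) No party resides in Corport; the operative events occurred in Varhaven, not Mormere — every alternative fails. Fails.
  (c) The amount in controversy is USD 34,500, which meets the USD 10,000 floor — that alternative is enough. The exception is not triggered, since the operative events occurred in Varhaven, not Thornbourne. Condition met.
  (d) The claim is a property claim, not a contract claim. Satisfied.
  (e) The plaintiff resides in Tarmere, which is not Mormere. And the carve-out is inapplicable — no defendant resides in Mormere (they reside in Varhaven, Selport). Condition met.
Only condition (b) fails.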